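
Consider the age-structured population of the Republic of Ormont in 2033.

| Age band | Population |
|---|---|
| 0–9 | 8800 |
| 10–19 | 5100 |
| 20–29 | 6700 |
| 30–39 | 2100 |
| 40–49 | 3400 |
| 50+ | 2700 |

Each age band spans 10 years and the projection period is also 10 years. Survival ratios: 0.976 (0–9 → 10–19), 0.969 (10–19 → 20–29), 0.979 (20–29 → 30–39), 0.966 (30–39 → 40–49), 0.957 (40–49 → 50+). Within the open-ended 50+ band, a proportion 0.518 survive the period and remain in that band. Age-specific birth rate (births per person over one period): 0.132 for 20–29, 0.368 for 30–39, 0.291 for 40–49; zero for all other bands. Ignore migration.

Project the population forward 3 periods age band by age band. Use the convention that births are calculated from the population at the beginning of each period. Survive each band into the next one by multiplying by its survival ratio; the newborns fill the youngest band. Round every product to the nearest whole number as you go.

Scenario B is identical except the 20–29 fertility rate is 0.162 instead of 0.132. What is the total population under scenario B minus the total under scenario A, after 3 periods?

586

(Bands numbered youngest = 1 to oldest = 6.)
After projecting period 1:
Births: 6700 × 0.132 = 884 ; 2100 × 0.368 = 773 ; 3400 × 0.291 = 989 → 2646
Band 2: 8800 × 0.976 = 8589
Band 3: 5100 × 0.969 = 4942
Band 4: 6700 × 0.979 = 6559
Band 5: 2100 × 0.966 = 2029
Band 6: 3400 × 0.957 + 2700 × 0.518 = 3254 + 1399 = 4653
End of period: [2646, 8589, 4942, 6559, 2029, 4653]
After projecting period 2:
Births: 4942 × 0.132 = 652 ; 6559 × 0.368 = 2414 ; 2029 × 0.291 = 590 → 3656
Band 2: 2646 × 0.976 = 2582
Band 3: 8589 × 0.969 = 8323
Band 4: 4942 × 0.979 = 4838
Band 5: 6559 × 0.966 = 6336
Band 6: 2029 × 0.957 + 4653 × 0.518 = 1942 + 2410 = 4352
End of period: [3656, 2582, 8323, 4838, 6336, 4352]
After projecting period 3:
Births: 8323 × 0.132 = 1099 ; 4838 × 0.368 = 1780 ; 6336 × 0.291 = 1844 → 4723
Band 2: 3656 × 0.976 = 3568
Band 3: 2582 × 0.969 = 2502
Band 4: 8323 × 0.979 = 8148
Band 5: 4838 × 0.966 = 4674
Band 6: 6336 × 0.957 + 4352 × 0.518 = 6064 + 2254 = 8318
End of period: [4723, 3568, 2502, 8148, 4674, 8318]
Scenario A total after 3 periods: 31933
Scenario B projection —
After projecting period 1:
Births: 6700 × 0.162 = 1085 ; 2100 × 0.368 = 773 ; 3400 × 0.291 = 989 → 2847
Band 2: 8800 × 0.976 = 8589
Band 3: 5100 × 0.969 = 4942
Band 4: 6700 × 0.979 = 6559
Band 5: 2100 × 0.966 = 2029
Band 6: 3400 × 0.957 + 2700 × 0.518 = 3254 + 1399 = 4653
End of period: [2847, 8589, 4942, 6559, 2029, 4653]
After projecting period 2:
Births: 4942 × 0.162 = 801 ; 6559 × 0.368 = 2414 ; 2029 × 0.291 = 590 → 3805
Band 2: 2847 × 0.976 = 2779
Band 3: 8589 × 0.969 = 8323
Band 4: 4942 × 0.979 = 4838
Band 5: 6559 × 0.966 = 6336
Band 6: 2029 × 0.957 + 4653 × 0.518 = 1942 + 2410 = 4352
End of period: [3805, 2779, 8323, 4838, 6336, 4352]
After projecting period 3:
Births: 8323 × 0.162 = 1348 ; 4838 × 0.368 = 1780 ; 6336 × 0.291 = 1844 → 4972
Band 2: 3805 × 0.976 = 3714
Band 3: 2779 × 0.969 = 2693
Band 4: 8323 × 0.979 = 8148
Band 5: 4838 × 0.966 = 4674
Band 6: 6336 × 0.957 + 4352 × 0.518 = 6064 + 2254 = 8318
End of period: [4972, 3714, 2693, 8148, 4674, 8318]
Scenario B total after 3 periods: 32519
Difference B − A = 32519 − 31933 = 586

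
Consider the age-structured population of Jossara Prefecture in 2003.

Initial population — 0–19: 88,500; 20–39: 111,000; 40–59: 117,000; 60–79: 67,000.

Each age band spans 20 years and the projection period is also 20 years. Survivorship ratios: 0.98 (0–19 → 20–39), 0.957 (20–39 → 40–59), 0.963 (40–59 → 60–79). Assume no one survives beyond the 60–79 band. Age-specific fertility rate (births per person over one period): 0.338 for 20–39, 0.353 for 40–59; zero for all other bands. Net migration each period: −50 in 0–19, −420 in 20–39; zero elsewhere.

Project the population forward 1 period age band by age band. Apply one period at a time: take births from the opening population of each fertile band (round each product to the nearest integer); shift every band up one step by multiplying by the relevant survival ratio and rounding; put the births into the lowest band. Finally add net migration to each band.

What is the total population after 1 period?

Let group 1 be 0–19 through group 4 = 60–79.
— Period 1 —
Births: 111000 × 0.338 = 37518  |  117000 × 0.353 = 41301 ⇒ total 78819
Group 2: 88500 × 0.98 = 86730
Group 3: 111000 × 0.957 = 106227
Group 4: 117000 × 0.963 = 112671
Net migration: Group 1 − 50 → 78769; Group 2 − 420 → 86310
End of period: [78769, 86310, 106227, 112671]
Total after period 1: 78769 + 86310 + 106227 + 112671 = 383977

383977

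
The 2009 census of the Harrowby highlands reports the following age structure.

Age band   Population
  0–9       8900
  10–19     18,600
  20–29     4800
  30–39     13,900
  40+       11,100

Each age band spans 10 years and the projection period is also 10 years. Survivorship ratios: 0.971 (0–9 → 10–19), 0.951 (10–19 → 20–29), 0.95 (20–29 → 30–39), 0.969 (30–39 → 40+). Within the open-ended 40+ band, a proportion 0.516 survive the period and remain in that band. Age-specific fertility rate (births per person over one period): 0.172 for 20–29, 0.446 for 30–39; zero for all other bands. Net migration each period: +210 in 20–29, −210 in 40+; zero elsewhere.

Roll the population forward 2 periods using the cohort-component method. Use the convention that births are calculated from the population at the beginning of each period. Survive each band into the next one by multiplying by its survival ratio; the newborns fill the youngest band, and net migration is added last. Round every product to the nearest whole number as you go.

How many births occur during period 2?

5113

Period 1.
Births: 4800 × 0.172 = 826, 13900 × 0.446 = 6199 ⇒ total 7025
10–19: 8900 × 0.971 = 8642
20–29: 18600 × 0.951 = 17689
30–39: 4800 × 0.95 = 4560
40+: 13900 × 0.969 + 11100 × 0.516 = 13469 + 5728 = 19197
Net migration: 20–29 + 210 → 17899; 40+ − 210 → 18987
End of period: [7025, 8642, 17899, 4560, 18987]
Period 2.
Births: 17899 × 0.172 = 3079, 4560 × 0.446 = 2034 ⇒ total 5113
10–19: 7025 × 0.971 = 6821
20–29: 8642 × 0.951 = 8219
30–39: 17899 × 0.95 = 17004
40+: 4560 × 0.969 + 18987 × 0.516 = 4419 + 9797 = 14216
Net migration: 20–29 + 210 → 8429; 40+ − 210 → 14006
End of period: [5113, 6821, 8429, 17004, 14006]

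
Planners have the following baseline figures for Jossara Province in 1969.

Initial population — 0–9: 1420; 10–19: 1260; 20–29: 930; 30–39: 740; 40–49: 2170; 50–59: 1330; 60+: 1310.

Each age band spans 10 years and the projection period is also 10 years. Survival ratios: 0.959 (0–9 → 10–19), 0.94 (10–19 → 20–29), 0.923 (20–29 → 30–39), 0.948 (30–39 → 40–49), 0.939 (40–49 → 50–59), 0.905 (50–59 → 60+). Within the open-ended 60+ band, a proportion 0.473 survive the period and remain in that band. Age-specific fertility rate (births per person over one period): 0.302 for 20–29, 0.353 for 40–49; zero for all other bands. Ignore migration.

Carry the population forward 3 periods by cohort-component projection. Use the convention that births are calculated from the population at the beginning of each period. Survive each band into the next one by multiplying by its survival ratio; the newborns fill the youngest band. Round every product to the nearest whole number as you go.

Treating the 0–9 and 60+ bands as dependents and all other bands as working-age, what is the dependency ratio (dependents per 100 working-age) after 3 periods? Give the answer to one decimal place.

Call the bands 1 to 7, youngest first.
[period 1]
Births: 930 × 0.302 = 281  |  2170 × 0.353 = 766 — total 1047
Band 2: 1420 × 0.959 = 1362
Band 3: 1260 × 0.94 = 1184
Band 4: 930 × 0.923 = 858
Band 5: 740 × 0.948 = 702
Band 6: 2170 × 0.939 = 2038
Band 7: 1330 × 0.905 + 1310 × 0.473 = 1204 + 620 = 1824
→ [1047, 1362, 1184, 858, 702, 2038, 1824]
[period 2]
Births: 1184 × 0.302 = 358  |  702 × 0.353 = 248 — total 606
Band 2: 1047 × 0.959 = 1004
Band 3: 1362 × 0.94 = 1280
Band 4: 1184 × 0.923 = 1093
Band 5: 858 × 0.948 = 813
Band 6: 702 × 0.939 = 659
Band 7: 2038 × 0.905 + 1824 × 0.473 = 1844 + 863 = 2707
→ [606, 1004, 1280, 1093, 813, 659, 2707]
[period 3]
Births: 1280 × 0.302 = 387  |  813 × 0.353 = 287 — total 674
Band 2: 606 × 0.959 = 581
Band 3: 1004 × 0.94 = 944
Band 4: 1280 × 0.923 = 1181
Band 5: 1093 × 0.948 = 1036
Band 6: 813 × 0.939 = 763
Band 7: 659 × 0.905 + 2707 × 0.473 = 596 + 1280 = 1876
→ [674, 581, 944, 1181, 1036, 763, 1876]
Dependents (band 0–9 + band 60+) = 674 + 1876 = 2550; working-age = 4505; ratio = 2550/4505 × 100 = 56.6

56.6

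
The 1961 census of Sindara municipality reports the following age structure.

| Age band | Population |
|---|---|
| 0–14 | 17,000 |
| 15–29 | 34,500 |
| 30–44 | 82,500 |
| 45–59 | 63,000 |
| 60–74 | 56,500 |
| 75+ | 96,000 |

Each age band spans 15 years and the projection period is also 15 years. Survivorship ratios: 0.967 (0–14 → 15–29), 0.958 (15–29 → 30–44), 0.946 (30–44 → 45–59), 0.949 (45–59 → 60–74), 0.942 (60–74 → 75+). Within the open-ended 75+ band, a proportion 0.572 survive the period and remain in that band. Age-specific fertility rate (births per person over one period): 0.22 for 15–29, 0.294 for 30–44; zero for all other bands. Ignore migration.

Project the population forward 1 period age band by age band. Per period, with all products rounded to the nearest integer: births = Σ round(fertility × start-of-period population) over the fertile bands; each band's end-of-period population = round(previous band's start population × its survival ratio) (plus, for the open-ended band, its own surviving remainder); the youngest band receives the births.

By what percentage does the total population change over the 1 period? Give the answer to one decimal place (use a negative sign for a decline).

Let band 1 be 0–14 through band 6 = 75+.
Period 1:
Births: 34500 * 0.22 = 7590 ; 82500 * 0.294 = 24255 ⇒ total 31845
Band 2: 17000 * 0.967 = 16439
Band 3: 34500 * 0.958 = 33051
Band 4: 82500 * 0.946 = 78045
Band 5: 63000 * 0.949 = 59787
Band 6: 56500 * 0.942 + 96000 * 0.572 = 53223 + 54912 = 108135
Giving 31845 / 16439 / 33051 / 78045 / 59787 / 108135.
Total: 349500 → 327302; change = -22198; percentage change = -6.4%

-6.4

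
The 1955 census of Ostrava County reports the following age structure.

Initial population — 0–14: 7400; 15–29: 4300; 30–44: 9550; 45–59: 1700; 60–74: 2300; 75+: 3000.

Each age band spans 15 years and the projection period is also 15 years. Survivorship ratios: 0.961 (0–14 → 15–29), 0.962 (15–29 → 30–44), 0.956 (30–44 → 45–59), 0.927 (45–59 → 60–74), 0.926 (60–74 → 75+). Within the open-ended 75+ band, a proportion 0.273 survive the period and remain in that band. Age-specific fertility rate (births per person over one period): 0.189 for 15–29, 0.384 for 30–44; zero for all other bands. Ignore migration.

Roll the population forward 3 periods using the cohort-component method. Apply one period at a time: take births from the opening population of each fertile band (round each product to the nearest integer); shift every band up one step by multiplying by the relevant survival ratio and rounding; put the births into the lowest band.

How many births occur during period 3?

3441

— Period 1 —
Births: 4300 × 0.189 = 813, 9550 × 0.384 = 3667 → 4480
15–29: 7400 × 0.961 = 7111
30–44: 4300 × 0.962 = 4137
45–59: 9550 × 0.956 = 9130
60–74: 1700 × 0.927 = 1576
75+: 2300 × 0.926 + 3000 × 0.273 = 2130 + 819 = 2949
→ [4480, 7111, 4137, 9130, 1576, 2949]
— Period 2 —
Births: 7111 × 0.189 = 1344, 4137 × 0.384 = 1589 → 2933
15–29: 4480 × 0.961 = 4305
30–44: 7111 × 0.962 = 6841
45–59: 4137 × 0.956 = 3955
60–74: 9130 × 0.927 = 8464
75+: 1576 × 0.926 + 2949 × 0.273 = 1459 + 805 = 2264
→ [2933, 4305, 6841, 3955, 8464, 2264]
— Period 3 —
Births: 4305 × 0.189 = 814, 6841 × 0.384 = 2627 → 3441
15–29: 2933 × 0.961 = 2819
30–44: 4305 × 0.962 = 4141
45–59: 6841 × 0.956 = 6540
60–74: 3955 × 0.927 = 3666
75+: 8464 × 0.926 + 2264 × 0.273 = 7838 + 618 = 8456
→ [3441, 2819, 4141, 6540, 3666, 8456]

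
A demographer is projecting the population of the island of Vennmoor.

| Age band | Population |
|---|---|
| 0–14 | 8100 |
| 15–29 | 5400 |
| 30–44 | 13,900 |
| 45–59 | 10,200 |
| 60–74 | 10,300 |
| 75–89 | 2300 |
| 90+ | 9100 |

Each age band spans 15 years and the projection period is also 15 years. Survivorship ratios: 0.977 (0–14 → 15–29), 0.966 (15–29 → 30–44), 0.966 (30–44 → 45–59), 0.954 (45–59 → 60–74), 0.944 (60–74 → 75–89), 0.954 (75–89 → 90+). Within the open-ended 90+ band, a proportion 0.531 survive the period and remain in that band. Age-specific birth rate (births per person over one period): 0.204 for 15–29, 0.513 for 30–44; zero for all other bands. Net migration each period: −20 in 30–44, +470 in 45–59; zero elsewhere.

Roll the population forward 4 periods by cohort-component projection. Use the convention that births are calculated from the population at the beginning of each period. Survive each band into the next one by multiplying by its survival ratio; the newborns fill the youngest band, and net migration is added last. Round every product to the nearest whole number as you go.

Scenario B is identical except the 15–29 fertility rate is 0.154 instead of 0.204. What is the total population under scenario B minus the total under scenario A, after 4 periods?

-1452

(Groups numbered youngest = 1 to oldest = 7.)
— Period 1 —
Births: 5400 × 0.204 = 1102, 13900 × 0.513 = 7131 → total 8233
Group 2: 8100 × 0.977 = 7914
Group 3: 5400 × 0.966 = 5216
Group 4: 13900 × 0.966 = 13427
Group 5: 10200 × 0.954 = 9731
Group 6: 10300 × 0.944 = 9723
Group 7: 2300 × 0.954 + 9100 × 0.531 = 2194 + 4832 = 7026
Net migration: Group 3 − 20 → 5196; Group 4 + 470 → 13897
Population now: 0–14=8233, 15–29=7914, 30–44=5196, 45–59=13897, 60–74=9731, 75–89=9723, 90+=7026
— Period 2 —
Births: 7914 × 0.204 = 1614, 5196 × 0.513 = 2666 → total 4280
Group 2: 8233 × 0.977 = 8044
Group 3: 7914 × 0.966 = 7645
Group 4: 5196 × 0.966 = 5019
Group 5: 13897 × 0.954 = 13258
Group 6: 9731 × 0.944 = 9186
Group 7: 9723 × 0.954 + 7026 × 0.531 = 9276 + 3731 = 13007
Net migration: Group 3 − 20 → 7625; Group 4 + 470 → 5489
Population now: 0–14=4280, 15–29=8044, 30–44=7625, 45–59=5489, 60–74=13258, 75–89=9186, 90+=13007
— Period 3 —
Births: 8044 × 0.204 = 1641, 7625 × 0.513 = 3912 → total 5553
Group 2: 4280 × 0.977 = 4182
Group 3: 8044 × 0.966 = 7771
Group 4: 7625 × 0.966 = 7366
Group 5: 5489 × 0.954 = 5237
Group 6: 13258 × 0.944 = 12516
Group 7: 9186 × 0.954 + 13007 × 0.531 = 8763 + 6907 = 15670
Net migration: Group 3 − 20 → 7751; Group 4 + 470 → 7836
Population now: 0–14=5553, 15–29=4182, 30–44=7751, 45–59=7836, 60–74=5237, 75–89=12516, 90+=15670
— Period 4 —
Births: 4182 × 0.204 = 853, 7751 × 0.513 = 3976 → total 4829
Group 2: 5553 × 0.977 = 5425
Group 3: 4182 × 0.966 = 4040
Group 4: 7751 × 0.966 = 7487
Group 5: 7836 × 0.954 = 7476
Group 6: 5237 × 0.944 = 4944
Group 7: 12516 × 0.954 + 15670 × 0.531 = 11940 + 8321 = 20261
Net migration: Group 3 − 20 → 4020; Group 4 + 470 → 7957
Population now: 0–14=4829, 15–29=5425, 30–44=4020, 45–59=7957, 60–74=7476, 75–89=4944, 90+=20261
Scenario A total after 4 periods: 54912
Scenario B projection —
— Period 1 —
Births: 5400 × 0.154 = 832, 13900 × 0.513 = 7131 → total 7963
Group 2: 8100 × 0.977 = 7914
Group 3: 5400 × 0.966 = 5216
Group 4: 13900 × 0.966 = 13427
Group 5: 10200 × 0.954 = 9731
Group 6: 10300 × 0.944 = 9723
Group 7: 2300 × 0.954 + 9100 × 0.531 = 2194 + 4832 = 7026
Net migration: Group 3 − 20 → 5196; Group 4 + 470 → 13897
Population now: 0–14=7963, 15–29=7914, 30–44=5196, 45–59=13897, 60–74=9731, 75–89=9723, 90+=7026
— Period 2 —
Births: 7914 × 0.154 = 1219, 5196 × 0.513 = 2666 → total 3885
Group 2: 7963 × 0.977 = 7780
Group 3: 7914 × 0.966 = 7645
Group 4: 5196 × 0.966 = 5019
Group 5: 13897 × 0.954 = 13258
Group 6: 9731 × 0.944 = 9186
Group 7: 9723 × 0.954 + 7026 × 0.531 = 9276 + 3731 = 13007
Net migration: Group 3 − 20 → 7625; Group 4 + 470 → 5489
Population now: 0–14=3885, 15–29=7780, 30–44=7625, 45–59=5489, 60–74=13258, 75–89=9186, 90+=13007
— Period 3 —
Births: 7780 × 0.154 = 1198, 7625 × 0.513 = 3912 → total 5110
Group 2: 3885 × 0.977 = 3796
Group 3: 7780 × 0.966 = 7515
Group 4: 7625 × 0.966 = 7366
Group 5: 5489 × 0.954 = 5237
Group 6: 13258 × 0.944 = 12516
Group 7: 9186 × 0.954 + 13007 × 0.531 = 8763 + 6907 = 15670
Net migration: Group 3 − 20 → 7495; Group 4 + 470 → 7836
Population now: 0–14=5110, 15–29=3796, 30–44=7495, 45–59=7836, 60–74=5237, 75–89=12516, 90+=15670
— Period 4 —
Births: 3796 × 0.154 = 585, 7495 × 0.513 = 3845 → total 4430
Group 2: 5110 × 0.977 = 4992
Group 3: 3796 × 0.966 = 3667
Group 4: 7495 × 0.966 = 7240
Group 5: 7836 × 0.954 = 7476
Group 6: 5237 × 0.944 = 4944
Group 7: 12516 × 0.954 + 15670 × 0.531 = 11940 + 8321 = 20261
Net migration: Group 3 − 20 → 3647; Group 4 + 470 → 7710
Population now: 0–14=4430, 15–29=4992, 30–44=3647, 45–59=7710, 60–74=7476, 75–89=4944, 90+=20261
Scenario B total after 4 periods: 53460
Difference B − A = 53460 − 54912 = -1452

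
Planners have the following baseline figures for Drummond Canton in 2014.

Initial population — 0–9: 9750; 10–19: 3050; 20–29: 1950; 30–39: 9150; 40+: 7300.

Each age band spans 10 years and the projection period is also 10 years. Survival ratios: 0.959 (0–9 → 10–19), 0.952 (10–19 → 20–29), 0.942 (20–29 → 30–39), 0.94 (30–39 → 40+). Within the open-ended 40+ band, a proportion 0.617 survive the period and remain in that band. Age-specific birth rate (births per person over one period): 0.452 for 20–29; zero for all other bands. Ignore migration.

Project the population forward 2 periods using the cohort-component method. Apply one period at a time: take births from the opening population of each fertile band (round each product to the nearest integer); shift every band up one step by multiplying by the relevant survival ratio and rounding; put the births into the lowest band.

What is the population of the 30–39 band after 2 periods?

2736

After projecting period 1:
Births: 1950 * 0.452 = 881
10–19: 9750 * 0.959 = 9350
20–29: 3050 * 0.952 = 2904
30–39: 1950 * 0.942 = 1837
40+: 9150 * 0.94 + 7300 * 0.617 = 8601 + 4504 = 13105
Giving 881 / 9350 / 2904 / 1837 / 13105.
After projecting period 2:
Births: 2904 * 0.452 = 1313
10–19: 881 * 0.959 = 845
20–29: 9350 * 0.952 = 8901
30–39: 2904 * 0.942 = 2736
40+: 1837 * 0.94 + 13105 * 0.617 = 1727 + 8086 = 9813
Giving 1313 / 845 / 8901 / 2736 / 9813.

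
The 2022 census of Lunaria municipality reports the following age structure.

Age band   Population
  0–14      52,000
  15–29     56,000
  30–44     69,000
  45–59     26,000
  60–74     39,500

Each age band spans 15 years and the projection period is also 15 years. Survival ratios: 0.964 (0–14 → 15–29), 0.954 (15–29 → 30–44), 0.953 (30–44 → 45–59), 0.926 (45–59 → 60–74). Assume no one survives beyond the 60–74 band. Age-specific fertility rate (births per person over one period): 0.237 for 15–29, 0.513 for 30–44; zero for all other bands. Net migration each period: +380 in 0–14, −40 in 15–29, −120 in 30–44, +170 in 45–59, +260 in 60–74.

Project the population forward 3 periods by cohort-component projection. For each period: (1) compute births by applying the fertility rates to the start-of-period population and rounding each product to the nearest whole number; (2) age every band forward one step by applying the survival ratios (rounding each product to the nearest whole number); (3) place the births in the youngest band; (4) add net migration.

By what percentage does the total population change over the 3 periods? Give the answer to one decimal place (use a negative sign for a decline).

Let group 1 be 0–14 through group 5 = 60–74.
Period 1:
Births: 56000 × 0.237 = 13272, 69000 × 0.513 = 35397 → 48669
Group 2: 52000 × 0.964 = 50128
Group 3: 56000 × 0.954 = 53424
Group 4: 69000 × 0.953 = 65757
Group 5: 26000 × 0.926 = 24076
Net migration: Group 1 + 380 → 49049; Group 2 − 40 → 50088; Group 3 − 120 → 53304; Group 4 + 170 → 65927; Group 5 + 260 → 24336
→ [49049, 50088, 53304, 65927, 24336]
Period 2:
Births: 50088 × 0.237 = 11871, 53304 × 0.513 = 27345 → 39216
Group 2: 49049 × 0.964 = 47283
Group 3: 50088 × 0.954 = 47784
Group 4: 53304 × 0.953 = 50799
Group 5: 65927 × 0.926 = 61048
Net migration: Group 1 + 380 → 39596; Group 2 − 40 → 47243; Group 3 − 120 → 47664; Group 4 + 170 → 50969; Group 5 + 260 → 61308
→ [39596, 47243, 47664, 50969, 61308]
Period 3:
Births: 47243 × 0.237 = 11197, 47664 × 0.513 = 24452 → 35649
Group 2: 39596 × 0.964 = 38171
Group 3: 47243 × 0.954 = 45070
Group 4: 47664 × 0.953 = 45424
Group 5: 50969 × 0.926 = 47197
Net migration: Group 1 + 380 → 36029; Group 2 − 40 → 38131; Group 3 − 120 → 44950; Group 4 + 170 → 45594; Group 5 + 260 → 47457
→ [36029, 38131, 44950, 45594, 47457]
Total: 242500 → 212161; change = -30339; percentage change = -12.5%

-12.5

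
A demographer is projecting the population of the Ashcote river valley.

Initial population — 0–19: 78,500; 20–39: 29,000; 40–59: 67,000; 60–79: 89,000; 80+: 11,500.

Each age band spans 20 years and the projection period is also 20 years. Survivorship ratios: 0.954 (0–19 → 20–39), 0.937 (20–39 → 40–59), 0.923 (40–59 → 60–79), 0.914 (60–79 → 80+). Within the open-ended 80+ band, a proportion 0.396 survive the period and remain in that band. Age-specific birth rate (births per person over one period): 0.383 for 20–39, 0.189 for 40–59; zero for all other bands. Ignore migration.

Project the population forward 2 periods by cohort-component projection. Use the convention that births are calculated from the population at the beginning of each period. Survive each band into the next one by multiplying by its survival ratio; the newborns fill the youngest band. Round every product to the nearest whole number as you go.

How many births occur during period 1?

23770

Period 1.
Births: 29000 * 0.383 = 11107  |  67000 * 0.189 = 12663 → total 23770
20–39: 78500 * 0.954 = 74889
40–59: 29000 * 0.937 = 27173
60–79: 67000 * 0.923 = 61841
80+: 89000 * 0.914 + 11500 * 0.396 = 81346 + 4554 = 85900
Giving 23770 / 74889 / 27173 / 61841 / 85900.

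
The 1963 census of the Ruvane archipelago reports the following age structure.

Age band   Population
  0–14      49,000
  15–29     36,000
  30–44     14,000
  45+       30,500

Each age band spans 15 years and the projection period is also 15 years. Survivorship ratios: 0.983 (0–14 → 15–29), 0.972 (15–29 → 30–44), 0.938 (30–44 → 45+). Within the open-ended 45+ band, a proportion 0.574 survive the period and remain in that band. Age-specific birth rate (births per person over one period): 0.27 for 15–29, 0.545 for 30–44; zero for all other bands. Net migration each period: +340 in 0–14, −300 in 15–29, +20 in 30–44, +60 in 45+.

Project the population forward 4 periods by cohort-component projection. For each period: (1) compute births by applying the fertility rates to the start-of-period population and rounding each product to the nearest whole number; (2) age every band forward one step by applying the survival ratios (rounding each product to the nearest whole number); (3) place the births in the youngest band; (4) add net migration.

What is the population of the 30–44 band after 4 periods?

Numbering the groups 1..4 from youngest to oldest:
Period 1.
Births: 36000 * 0.27 = 9720 ; 14000 * 0.545 = 7630 ⇒ total 17350
Group 2: 49000 * 0.983 = 48167
Group 3: 36000 * 0.972 = 34992
Group 4: 14000 * 0.938 + 30500 * 0.574 = 13132 + 17507 = 30639
Net migration: Group 1 + 340 → 17690; Group 2 − 300 → 47867; Group 3 + 20 → 35012; Group 4 + 60 → 30699
Population now: 0–14=17690, 15–29=47867, 30–44=35012, 45+=30699
Period 2.
Births: 47867 * 0.27 = 12924 ; 35012 * 0.545 = 19082 ⇒ total 32006
Group 2: 17690 * 0.983 = 17389
Group 3: 47867 * 0.972 = 46527
Group 4: 35012 * 0.938 + 30699 * 0.574 = 32841 + 17621 = 50462
Net migration: Group 1 + 340 → 32346; Group 2 − 300 → 17089; Group 3 + 20 → 46547; Group 4 + 60 → 50522
Population now: 0–14=32346, 15–29=17089, 30–44=46547, 45+=50522
Period 3.
Births: 17089 * 0.27 = 4614 ; 46547 * 0.545 = 25368 ⇒ total 29982
Group 2: 32346 * 0.983 = 31796
Group 3: 17089 * 0.972 = 16611
Group 4: 46547 * 0.938 + 50522 * 0.574 = 43661 + 29000 = 72661
Net migration: Group 1 + 340 → 30322; Group 2 − 300 → 31496; Group 3 + 20 → 16631; Group 4 + 60 → 72721
Population now: 0–14=30322, 15–29=31496, 30–44=16631, 45+=72721
Period 4.
Births: 31496 * 0.27 = 8504 ; 16631 * 0.545 = 9064 ⇒ total 17568
Group 2: 30322 * 0.983 = 29807
Group 3: 31496 * 0.972 = 30614
Group 4: 16631 * 0.938 + 72721 * 0.574 = 15600 + 41742 = 57342
Net migration: Group 1 + 340 → 17908; Group 2 − 300 → 29507; Group 3 + 20 → 30634; Group 4 + 60 → 57402
Population now: 0–14=17908, 15–29=29507, 30–44=30634, 45+=57402

30634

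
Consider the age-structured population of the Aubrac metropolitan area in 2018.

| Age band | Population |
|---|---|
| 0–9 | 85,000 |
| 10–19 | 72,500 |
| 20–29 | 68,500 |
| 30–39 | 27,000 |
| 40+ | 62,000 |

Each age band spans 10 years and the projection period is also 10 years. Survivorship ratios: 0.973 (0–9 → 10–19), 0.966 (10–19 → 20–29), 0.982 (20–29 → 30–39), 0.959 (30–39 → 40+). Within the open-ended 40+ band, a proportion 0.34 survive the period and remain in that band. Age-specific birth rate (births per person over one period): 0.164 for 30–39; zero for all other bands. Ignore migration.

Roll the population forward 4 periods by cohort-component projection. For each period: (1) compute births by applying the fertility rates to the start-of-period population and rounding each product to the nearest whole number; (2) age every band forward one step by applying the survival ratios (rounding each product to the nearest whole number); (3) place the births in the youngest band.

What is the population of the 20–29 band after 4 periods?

10369

— Period 1 —
Births: 27000 * 0.164 = 4428
10–19: 85000 * 0.973 = 82705
20–29: 72500 * 0.966 = 70035
30–39: 68500 * 0.982 = 67267
40+: 27000 * 0.959 + 62000 * 0.34 = 25893 + 21080 = 46973
Population now: 0–9=4428, 10–19=82705, 20–29=70035, 30–39=67267, 40+=46973
— Period 2 —
Births: 67267 * 0.164 = 11032
10–19: 4428 * 0.973 = 4308
20–29: 82705 * 0.966 = 79893
30–39: 70035 * 0.982 = 68774
40+: 67267 * 0.959 + 46973 * 0.34 = 64509 + 15971 = 80480
Population now: 0–9=11032, 10–19=4308, 20–29=79893, 30–39=68774, 40+=80480
— Period 3 —
Births: 68774 * 0.164 = 11279
10–19: 11032 * 0.973 = 10734
20–29: 4308 * 0.966 = 4162
30–39: 79893 * 0.982 = 78455
40+: 68774 * 0.959 + 80480 * 0.34 = 65954 + 27363 = 93317
Population now: 0–9=11279, 10–19=10734, 20–29=4162, 30–39=78455, 40+=93317
— Period 4 —
Births: 78455 * 0.164 = 12867
10–19: 11279 * 0.973 = 10974
20–29: 10734 * 0.966 = 10369
30–39: 4162 * 0.982 = 4087
40+: 78455 * 0.959 + 93317 * 0.34 = 75238 + 31728 = 106966
Population now: 0–9=12867, 10–19=10974, 20–29=10369, 30–39=4087, 40+=106966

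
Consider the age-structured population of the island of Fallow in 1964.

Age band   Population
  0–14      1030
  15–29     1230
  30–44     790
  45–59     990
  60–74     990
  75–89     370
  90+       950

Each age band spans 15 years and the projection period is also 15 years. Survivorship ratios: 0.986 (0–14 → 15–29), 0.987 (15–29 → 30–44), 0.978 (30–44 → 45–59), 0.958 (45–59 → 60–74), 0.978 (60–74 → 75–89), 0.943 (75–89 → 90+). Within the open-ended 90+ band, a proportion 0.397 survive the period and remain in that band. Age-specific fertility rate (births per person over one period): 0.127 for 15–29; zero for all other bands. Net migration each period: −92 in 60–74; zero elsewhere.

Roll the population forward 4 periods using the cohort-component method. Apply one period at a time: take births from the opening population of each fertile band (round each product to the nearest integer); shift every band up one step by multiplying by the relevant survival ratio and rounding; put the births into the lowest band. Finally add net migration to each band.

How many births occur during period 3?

After projecting period 1:
Births: 1230 * 0.127 = 156
15–29: 1030 * 0.986 = 1016
30–44: 1230 * 0.987 = 1214
45–59: 790 * 0.978 = 773
60–74: 990 * 0.958 = 948
75–89: 990 * 0.978 = 968
90+: 370 * 0.943 + 950 * 0.397 = 349 + 377 = 726
Net migration: 60–74 − 92 → 856
End of period: [156, 1016, 1214, 773, 856, 968, 726]
After projecting period 2:
Births: 1016 * 0.127 = 129
15–29: 156 * 0.986 = 154
30–44: 1016 * 0.987 = 1003
45–59: 1214 * 0.978 = 1187
60–74: 773 * 0.958 = 741
75–89: 856 * 0.978 = 837
90+: 968 * 0.943 + 726 * 0.397 = 913 + 288 = 1201
Net migration: 60–74 − 92 → 649
End of period: [129, 154, 1003, 1187, 649, 837, 1201]
After projecting period 3:
Births: 154 * 0.127 = 20
15–29: 129 * 0.986 = 127
30–44: 154 * 0.987 = 152
45–59: 1003 * 0.978 = 981
60–74: 1187 * 0.958 = 1137
75–89: 649 * 0.978 = 635
90+: 837 * 0.943 + 1201 * 0.397 = 789 + 477 = 1266
Net migration: 60–74 − 92 → 1045
End of period: [20, 127, 152, 981, 1045, 635, 1266]

20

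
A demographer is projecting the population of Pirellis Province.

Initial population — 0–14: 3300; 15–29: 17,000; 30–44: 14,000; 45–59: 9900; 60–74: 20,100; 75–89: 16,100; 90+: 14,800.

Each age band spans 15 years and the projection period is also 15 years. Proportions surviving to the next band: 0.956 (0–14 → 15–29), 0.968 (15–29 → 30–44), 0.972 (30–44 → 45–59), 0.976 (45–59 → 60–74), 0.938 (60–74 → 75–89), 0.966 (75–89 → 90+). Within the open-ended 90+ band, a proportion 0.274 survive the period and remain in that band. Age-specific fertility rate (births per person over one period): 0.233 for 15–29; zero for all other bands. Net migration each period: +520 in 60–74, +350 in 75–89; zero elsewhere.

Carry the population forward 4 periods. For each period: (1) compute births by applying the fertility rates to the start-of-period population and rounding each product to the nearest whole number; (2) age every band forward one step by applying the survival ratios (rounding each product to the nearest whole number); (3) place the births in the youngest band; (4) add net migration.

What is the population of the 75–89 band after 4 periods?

After projecting period 1:
Births: 17000 * 0.233 = 3961
15–29: 3300 * 0.956 = 3155
30–44: 17000 * 0.968 = 16456
45–59: 14000 * 0.972 = 13608
60–74: 9900 * 0.976 = 9662
75–89: 20100 * 0.938 = 18854
90+: 16100 * 0.966 + 14800 * 0.274 = 15553 + 4055 = 19608
Net migration: 60–74 + 520 → 10182; 75–89 + 350 → 19204
Giving 3961 / 3155 / 16456 / 13608 / 10182 / 19204 / 19608.
After projecting period 2:
Births: 3155 * 0.233 = 735
15–29: 3961 * 0.956 = 3787
30–44: 3155 * 0.968 = 3054
45–59: 16456 * 0.972 = 15995
60–74: 13608 * 0.976 = 13281
75–89: 10182 * 0.938 = 9551
90+: 19204 * 0.966 + 19608 * 0.274 = 18551 + 5373 = 23924
Net migration: 60–74 + 520 → 13801; 75–89 + 350 → 9901
Giving 735 / 3787 / 3054 / 15995 / 13801 / 9901 / 23924.
After projecting period 3:
Births: 3787 * 0.233 = 882
15–29: 735 * 0.956 = 703
30–44: 3787 * 0.968 = 3666
45–59: 3054 * 0.972 = 2968
60–74: 15995 * 0.976 = 15611
75–89: 13801 * 0.938 = 12945
90+: 9901 * 0.966 + 23924 * 0.274 = 9564 + 6555 = 16119
Net migration: 60–74 + 520 → 16131; 75–89 + 350 → 13295
Giving 882 / 703 / 3666 / 2968 / 16131 / 13295 / 16119.
After projecting period 4:
Births: 703 * 0.233 = 164
15–29: 882 * 0.956 = 843
30–44: 703 * 0.968 = 681
45–59: 3666 * 0.972 = 3563
60–74: 2968 * 0.976 = 2897
75–89: 16131 * 0.938 = 15131
90+: 13295 * 0.966 + 16119 * 0.274 = 12843 + 4417 = 17260
Net migration: 60–74 + 520 → 3417; 75–89 + 350 → 15481
Giving 164 / 843 / 681 / 3563 / 3417 / 15481 / 17260.

15481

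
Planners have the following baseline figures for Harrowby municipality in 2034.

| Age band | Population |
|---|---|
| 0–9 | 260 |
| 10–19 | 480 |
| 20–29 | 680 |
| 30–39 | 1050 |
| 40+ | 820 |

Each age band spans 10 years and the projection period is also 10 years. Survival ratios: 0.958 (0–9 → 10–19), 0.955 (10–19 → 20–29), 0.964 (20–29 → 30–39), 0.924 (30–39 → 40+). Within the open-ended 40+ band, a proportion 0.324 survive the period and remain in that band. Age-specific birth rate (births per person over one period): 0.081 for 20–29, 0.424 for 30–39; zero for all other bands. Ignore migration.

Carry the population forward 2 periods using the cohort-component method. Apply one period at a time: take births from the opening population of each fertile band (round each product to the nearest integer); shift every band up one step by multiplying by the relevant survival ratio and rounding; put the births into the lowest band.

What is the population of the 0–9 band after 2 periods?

315

[period 1]
Births: 680 * 0.081 = 55 ; 1050 * 0.424 = 445 → 500
10–19: 260 * 0.958 = 249
20–29: 480 * 0.955 = 458
30–39: 680 * 0.964 = 656
40+: 1050 * 0.924 + 820 * 0.324 = 970 + 266 = 1236
→ [500, 249, 458, 656, 1236]
[period 2]
Births: 458 * 0.081 = 37 ; 656 * 0.424 = 278 → 315
10–19: 500 * 0.958 = 479
20–29: 249 * 0.955 = 238
30–39: 458 * 0.964 = 442
40+: 656 * 0.924 + 1236 * 0.324 = 606 + 400 = 1006
→ [315, 479, 238, 442, 1006]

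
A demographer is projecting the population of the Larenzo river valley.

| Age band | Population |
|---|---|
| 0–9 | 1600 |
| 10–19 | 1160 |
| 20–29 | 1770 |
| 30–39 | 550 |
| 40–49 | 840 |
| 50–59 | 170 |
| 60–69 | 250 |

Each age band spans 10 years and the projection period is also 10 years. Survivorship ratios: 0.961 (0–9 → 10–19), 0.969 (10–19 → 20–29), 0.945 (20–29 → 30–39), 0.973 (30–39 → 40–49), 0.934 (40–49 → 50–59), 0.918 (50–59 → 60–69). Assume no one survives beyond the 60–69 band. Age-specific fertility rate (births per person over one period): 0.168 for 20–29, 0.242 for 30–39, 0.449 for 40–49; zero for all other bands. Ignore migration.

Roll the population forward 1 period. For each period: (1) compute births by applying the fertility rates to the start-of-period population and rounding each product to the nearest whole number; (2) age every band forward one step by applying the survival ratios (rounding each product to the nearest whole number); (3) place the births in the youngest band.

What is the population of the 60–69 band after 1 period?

156

Let band 1 be 0–9 through band 7 = 60–69.
Period 1.
Births: 1770 × 0.168 = 297 ; 550 × 0.242 = 133 ; 840 × 0.449 = 377 ⇒ total 807
Band 2: 1600 × 0.961 = 1538
Band 3: 1160 × 0.969 = 1124
Band 4: 1770 × 0.945 = 1673
Band 5: 550 × 0.973 = 535
Band 6: 840 × 0.934 = 785
Band 7: 170 × 0.918 = 156
→ [807, 1538, 1124, 1673, 535, 785, 156]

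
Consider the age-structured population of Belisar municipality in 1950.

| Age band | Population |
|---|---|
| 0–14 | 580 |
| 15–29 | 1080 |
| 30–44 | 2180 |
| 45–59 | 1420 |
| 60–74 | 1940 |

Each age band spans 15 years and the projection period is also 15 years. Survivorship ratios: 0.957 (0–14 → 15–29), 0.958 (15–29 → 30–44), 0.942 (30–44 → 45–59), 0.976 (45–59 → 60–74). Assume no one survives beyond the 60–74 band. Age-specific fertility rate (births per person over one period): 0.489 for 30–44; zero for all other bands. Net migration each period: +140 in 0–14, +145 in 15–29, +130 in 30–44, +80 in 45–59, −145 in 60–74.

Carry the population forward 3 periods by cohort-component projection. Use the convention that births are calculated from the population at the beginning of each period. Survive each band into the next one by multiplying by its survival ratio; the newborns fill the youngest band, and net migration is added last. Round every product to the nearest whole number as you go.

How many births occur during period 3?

After projecting period 1:
Births: 2180 × 0.489 = 1066
15–29: 580 × 0.957 = 555
30–44: 1080 × 0.958 = 1035
45–59: 2180 × 0.942 = 2054
60–74: 1420 × 0.976 = 1386
Net migration: 0–14 + 140 → 1206; 15–29 + 145 → 700; 30–44 + 130 → 1165; 45–59 + 80 → 2134; 60–74 − 145 → 1241
End of period: [1206, 700, 1165, 2134, 1241]
After projecting period 2:
Births: 1165 × 0.489 = 570
15–29: 1206 × 0.957 = 1154
30–44: 700 × 0.958 = 671
45–59: 1165 × 0.942 = 1097
60–74: 2134 × 0.976 = 2083
Net migration: 0–14 + 140 → 710; 15–29 + 145 → 1299; 30–44 + 130 → 801; 45–59 + 80 → 1177; 60–74 − 145 → 1938
End of period: [710, 1299, 801, 1177, 1938]
After projecting period 3:
Births: 801 × 0.489 = 392
15–29: 710 × 0.957 = 679
30–44: 1299 × 0.958 = 1244
45–59: 801 × 0.942 = 755
60–74: 1177 × 0.976 = 1149
Net migration: 0–14 + 140 → 532; 15–29 + 145 → 824; 30–44 + 130 → 1374; 45–59 + 80 → 835; 60–74 − 145 → 1004
End of period: [532, 824, 1374, 835, 1004]

392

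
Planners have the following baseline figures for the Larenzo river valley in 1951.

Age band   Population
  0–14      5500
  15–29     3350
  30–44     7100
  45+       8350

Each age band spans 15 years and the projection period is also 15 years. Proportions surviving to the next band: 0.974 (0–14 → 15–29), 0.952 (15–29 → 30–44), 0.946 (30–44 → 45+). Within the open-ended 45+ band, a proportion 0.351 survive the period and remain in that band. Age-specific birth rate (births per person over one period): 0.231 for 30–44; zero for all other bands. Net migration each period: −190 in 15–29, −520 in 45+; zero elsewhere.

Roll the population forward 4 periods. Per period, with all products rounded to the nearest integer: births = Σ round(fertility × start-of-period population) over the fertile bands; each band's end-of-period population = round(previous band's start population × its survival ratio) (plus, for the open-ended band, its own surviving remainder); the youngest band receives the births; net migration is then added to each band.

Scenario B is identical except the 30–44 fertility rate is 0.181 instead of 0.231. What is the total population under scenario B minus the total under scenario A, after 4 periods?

(Bands numbered youngest = 1 to oldest = 4.)
Period 1.
Births: 7100 × 0.231 = 1640
Band 2: 5500 × 0.974 = 5357
Band 3: 3350 × 0.952 = 3189
Band 4: 7100 × 0.946 + 8350 × 0.351 = 6717 + 2931 = 9648
Net migration: Band 2 − 190 → 5167; Band 4 − 520 → 9128
→ [1640, 5167, 3189, 9128]
Period 2.
Births: 3189 × 0.231 = 737
Band 2: 1640 × 0.974 = 1597
Band 3: 5167 × 0.952 = 4919
Band 4: 3189 × 0.946 + 9128 × 0.351 = 3017 + 3204 = 6221
Net migration: Band 2 − 190 → 1407; Band 4 − 520 → 5701
→ [737, 1407, 4919, 5701]
Period 3.
Births: 4919 × 0.231 = 1136
Band 2: 737 × 0.974 = 718
Band 3: 1407 × 0.952 = 1339
Band 4: 4919 × 0.946 + 5701 × 0.351 = 4653 + 2001 = 6654
Net migration: Band 2 − 190 → 528; Band 4 − 520 → 6134
→ [1136, 528, 1339, 6134]
Period 4.
Births: 1339 × 0.231 = 309
Band 2: 1136 × 0.974 = 1106
Band 3: 528 × 0.952 = 503
Band 4: 1339 × 0.946 + 6134 × 0.351 = 1267 + 2153 = 3420
Net migration: Band 2 − 190 → 916; Band 4 − 520 → 2900
→ [309, 916, 503, 2900]
Scenario A total after 4 periods: 4628
Scenario B projection —
Period 1.
Births: 7100 × 0.181 = 1285
Band 2: 5500 × 0.974 = 5357
Band 3: 3350 × 0.952 = 3189
Band 4: 7100 × 0.946 + 8350 × 0.351 = 6717 + 2931 = 9648
Net migration: Band 2 − 190 → 5167; Band 4 − 520 → 9128
→ [1285, 5167, 3189, 9128]
Period 2.
Births: 3189 × 0.181 = 577
Band 2: 1285 × 0.974 = 1252
Band 3: 5167 × 0.952 = 4919
Band 4: 3189 × 0.946 + 9128 × 0.351 = 3017 + 3204 = 6221
Net migration: Band 2 − 190 → 1062; Band 4 − 520 → 5701
→ [577, 1062, 4919, 5701]
Period 3.
Births: 4919 × 0.181 = 890
Band 2: 577 × 0.974 = 562
Band 3: 1062 × 0.952 = 1011
Band 4: 4919 × 0.946 + 5701 × 0.351 = 4653 + 2001 = 6654
Net migration: Band 2 − 190 → 372; Band 4 − 520 → 6134
→ [890, 372, 1011, 6134]
Period 4.
Births: 1011 × 0.181 = 183
Band 2: 890 × 0.974 = 867
Band 3: 372 × 0.952 = 354
Band 4: 1011 × 0.946 + 6134 × 0.351 = 956 + 2153 = 3109
Net migration: Band 2 − 190 → 677; Band 4 − 520 → 2589
→ [183, 677, 354, 2589]
Scenario B total after 4 periods: 3803
Difference B − A = 3803 − 4628 = -825

-825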